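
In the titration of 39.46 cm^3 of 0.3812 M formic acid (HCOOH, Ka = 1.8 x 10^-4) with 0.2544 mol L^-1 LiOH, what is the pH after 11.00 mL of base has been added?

3.10

Initial n(HCOOH) = 0.3812 x 0.03946 = 0.01504 mol.
n(LiOH) added = 0.2544 x 0.01100 = 0.002798 mol, converting that many moles of HCOOH to HCOO-.
Remaining n(HCOOH) = 0.01224 mol; n(HCOO-) = 0.002798 mol.
By Henderson-Hasselbalch, pH = pKa + log([A^-]/[HA]) = 3.74 + log(0.002798/0.01224) = 3.74 + (-0.64) = 3.10.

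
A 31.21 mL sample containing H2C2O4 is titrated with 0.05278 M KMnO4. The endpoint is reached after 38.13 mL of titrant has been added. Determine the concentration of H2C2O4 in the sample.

0.161 M

n(KMnO4) = 0.05278 x 0.03813 = 0.002013 mol.
From the balanced equation, 2 mol KMnO4 reacts with 5 mol H2C2O4, so n(H2C2O4) = 0.002013 x 5/2 = 0.005031 mol.
[H2C2O4] = 0.005031 / 0.03121 L = 0.161 M.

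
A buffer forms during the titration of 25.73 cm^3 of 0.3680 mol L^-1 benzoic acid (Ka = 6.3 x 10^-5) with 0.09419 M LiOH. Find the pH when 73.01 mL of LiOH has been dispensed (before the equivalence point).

4.62

Initial n(C6H5COOH) = 0.3680 x 0.02573 = 0.009469 mol.
n(LiOH) added = 0.09419 x 0.07301 = 0.006877 mol, converting that many moles of C6H5COOH to C6H5COO-.
Remaining n(C6H5COOH) = 0.002592 mol; n(C6H5COO-) = 0.006877 mol.
By Henderson-Hasselbalch, pH = pKa + log([A^-]/[HA]) = 4.20 + log(0.006877/0.002592) = 4.20 + (+0.42) = 4.62.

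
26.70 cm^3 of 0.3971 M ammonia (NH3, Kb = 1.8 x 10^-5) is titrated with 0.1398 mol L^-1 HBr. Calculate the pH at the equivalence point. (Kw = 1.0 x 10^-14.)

5.12

n(NH3) = 0.3971 x 0.02670 = 0.01060 mol; V(HBr) at equivalence = 0.01060/0.1398 = 0.07584 L.
At equivalence the base is fully converted to NH4+; total volume = 0.1025 L, so [NH4+] = 0.01060/0.1025 = 0.1034 M.
Ka(NH4+) = Kw/Kb = 1.0e-14 / 1.8 x 10^-5 = 5.56e-10.
[H^+] = sqrt(Ka x [NH4+]) = sqrt(5.56e-10 x 0.1034) = 7.58e-6 M.
pH = -log(7.58e-6) = 5.12.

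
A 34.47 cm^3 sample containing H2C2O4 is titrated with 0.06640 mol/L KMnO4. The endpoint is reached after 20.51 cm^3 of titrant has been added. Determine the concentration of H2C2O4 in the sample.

0.0988 M

n(KMnO4) = 0.06640 x 0.02051 = 0.001362 mol.
From the balanced equation, 2 mol KMnO4 reacts with 5 mol H2C2O4, so n(H2C2O4) = 0.001362 x 5/2 = 0.003405 mol.
[H2C2O4] = 0.003405 / 0.03447 L = 0.0988 M.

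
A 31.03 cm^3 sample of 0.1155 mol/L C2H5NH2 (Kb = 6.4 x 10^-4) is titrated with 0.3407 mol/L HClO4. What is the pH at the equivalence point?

5.94

n(C2H5NH2) = 0.1155 x 0.03103 = 0.003584 mol; V(HClO4) at equivalence = 0.003584/0.3407 = 0.01052 L.
At equivalence the base is fully converted to C2H5NH3+; total volume = 0.04155 L, so [C2H5NH3+] = 0.003584/0.04155 = 0.08626 M.
Ka(C2H5NH3+) = Kw/Kb = 1.0e-14 / 6.4 x 10^-4 = 1.56e-11.
[H^+] = sqrt(Ka x [C2H5NH3+]) = sqrt(1.56e-11 x 0.08626) = 1.16e-6 M.
pH = -log(1.16e-6) = 5.94.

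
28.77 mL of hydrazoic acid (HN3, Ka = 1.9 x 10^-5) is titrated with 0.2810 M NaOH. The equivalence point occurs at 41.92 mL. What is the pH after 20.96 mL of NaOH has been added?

4.72

20.96 mL is exactly half the equivalence volume (41.92/2), i.e. the half-equivalence point.
There, n(HA) = n(A^-), so pH = pKa = -log(1.9 x 10^-5) = 4.72.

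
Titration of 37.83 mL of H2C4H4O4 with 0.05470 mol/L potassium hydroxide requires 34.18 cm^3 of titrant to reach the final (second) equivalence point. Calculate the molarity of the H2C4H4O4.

n(KOH) = 0.05470 x 0.03418 = 0.001870 mol.
At the final (second) equivalence point, 2 mol OH^- react per mol H2C4H4O4, so n(H2C4H4O4) = 0.001870 / 2 = 0.0009348 mol.
[H2C4H4O4] = 0.0009348 / 0.03783 L = 0.0247 M.

0.0247 M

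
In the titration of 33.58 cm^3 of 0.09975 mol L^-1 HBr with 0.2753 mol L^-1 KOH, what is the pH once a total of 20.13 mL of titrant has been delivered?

n(acid) = 0.09975 x 0.03358 = 0.003350 mol; n(KOH) added = 0.2753 x 0.02013 = 0.005542 mol.
Base is in excess by 0.005542 - 0.003350 = 0.002192 mol in a total volume of 0.05371 L.
[OH^-] = 0.002192/0.05371 = 0.04082 M, so pOH = 1.39 and pH = 14.00 - 1.39 = 12.61.

12.61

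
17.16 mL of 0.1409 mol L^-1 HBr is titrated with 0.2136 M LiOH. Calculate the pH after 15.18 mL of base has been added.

n(acid) = 0.1409 x 0.01716 = 0.002418 mol; n(LiOH) added = 0.2136 x 0.01518 = 0.003242 mol.
Base is in excess by 0.003242 - 0.002418 = 0.0008246 mol in a total volume of 0.03234 L.
[OH^-] = 0.0008246/0.03234 = 0.02550 M, so pOH = 1.59 and pH = 14.00 - 1.59 = 12.41.

12.41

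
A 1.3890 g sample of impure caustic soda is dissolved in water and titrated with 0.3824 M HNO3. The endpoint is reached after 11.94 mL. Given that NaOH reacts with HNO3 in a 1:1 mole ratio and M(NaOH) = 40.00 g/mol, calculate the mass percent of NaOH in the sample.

13.1%

n(HNO3) = 0.3824 x 0.01194 = 0.004566 mol.
n(NaOH) = 0.004566 / 1 = 0.004566 mol.
mass of NaOH = 0.004566 x 40.00 = 0.1826 g.
% purity = 0.1826 / 1.3890 x 100 = 13.1%.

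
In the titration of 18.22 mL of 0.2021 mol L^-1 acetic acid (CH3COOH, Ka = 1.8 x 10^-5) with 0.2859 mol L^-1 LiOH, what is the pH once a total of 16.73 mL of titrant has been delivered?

n(acid) = 0.2021 x 0.01822 = 0.003682 mol; n(LiOH) added = 0.2859 x 0.01673 = 0.004783 mol.
Base is in excess by 0.004783 - 0.003682 = 0.001101 mol in a total volume of 0.03495 L.
[OH^-] = 0.001101/0.03495 = 0.03150 M, so pOH = 1.50 and pH = 14.00 - 1.50 = 12.50.

12.50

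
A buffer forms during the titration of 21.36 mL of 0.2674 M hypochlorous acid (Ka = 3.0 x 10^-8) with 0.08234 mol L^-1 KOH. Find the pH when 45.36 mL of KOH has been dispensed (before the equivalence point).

7.80

Initial n(HClO) = 0.2674 x 0.02136 = 0.005712 mol.
n(KOH) added = 0.08234 x 0.04536 = 0.003735 mol, converting that many moles of HClO to ClO-.
Remaining n(HClO) = 0.001977 mol; n(ClO-) = 0.003735 mol.
By Henderson-Hasselbalch, pH = pKa + log([A^-]/[HA]) = 7.52 + log(0.003735/0.001977) = 7.52 + (+0.28) = 7.80.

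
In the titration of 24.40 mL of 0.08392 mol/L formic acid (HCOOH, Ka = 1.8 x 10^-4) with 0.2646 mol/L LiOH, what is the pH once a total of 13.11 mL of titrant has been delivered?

n(acid) = 0.08392 x 0.02440 = 0.002048 mol; n(LiOH) added = 0.2646 x 0.01311 = 0.003469 mol.
Base is in excess by 0.003469 - 0.002048 = 0.001421 mol in a total volume of 0.03751 L.
[OH^-] = 0.001421/0.03751 = 0.03789 M, so pOH = 1.42 and pH = 14.00 - 1.42 = 12.58.

12.58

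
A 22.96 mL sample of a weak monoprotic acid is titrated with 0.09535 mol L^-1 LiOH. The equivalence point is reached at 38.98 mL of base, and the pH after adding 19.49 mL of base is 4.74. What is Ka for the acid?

19.49 mL is half of the equivalence volume, so this is the half-equivalence point where [HA] = [A^-].
At half-equivalence pH = pKa, so pKa = 4.74.
Ka = 10^(-4.74) = 1.8 x 10^-5.

1.8 x 10^-5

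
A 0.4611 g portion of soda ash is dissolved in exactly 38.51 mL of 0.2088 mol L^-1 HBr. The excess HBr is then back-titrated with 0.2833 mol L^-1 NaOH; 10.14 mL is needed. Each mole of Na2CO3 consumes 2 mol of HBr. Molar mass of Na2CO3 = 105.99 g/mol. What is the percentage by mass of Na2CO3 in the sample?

Total n(HBr) added = 0.2088 x 0.03851 = 0.008041 mol.
n(NaOH) used = 0.2833 x 0.01014 = 0.002873 mol, which equals the excess n(HBr).
So n(HBr) consumed by the sample = 0.008041 - 0.002873 = 0.005168 mol.
n(Na2CO3) = 0.005168 / 2 = 0.002584 mol.
mass Na2CO3 = 0.002584 x 105.99 = 0.2739 g, so %Na2CO3 = 0.2739/0.4611 x 100 = 59.4%.

59.4%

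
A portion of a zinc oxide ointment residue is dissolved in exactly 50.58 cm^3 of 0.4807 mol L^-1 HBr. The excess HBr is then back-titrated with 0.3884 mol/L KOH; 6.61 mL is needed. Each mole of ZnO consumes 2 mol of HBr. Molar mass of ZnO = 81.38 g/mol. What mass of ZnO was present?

0.885 g

Total n(HBr) added = 0.4807 x 0.05058 = 0.02431 mol.
n(KOH) used = 0.3884 x 0.006610 = 0.002567 mol, which equals the excess n(HBr).
So n(HBr) consumed by the sample = 0.02431 - 0.002567 = 0.02175 mol.
n(ZnO) = 0.02175 / 2 = 0.01087 mol.
mass = 0.01087 mol x 81.38 g/mol = 0.885 g.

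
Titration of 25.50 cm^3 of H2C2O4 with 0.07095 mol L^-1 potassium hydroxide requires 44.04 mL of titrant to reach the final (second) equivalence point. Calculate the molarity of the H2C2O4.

0.0613 M

n(KOH) = 0.07095 x 0.04404 = 0.003125 mol.
At the final (second) equivalence point, 2 mol OH^- react per mol H2C2O4, so n(H2C2O4) = 0.003125 / 2 = 0.001562 mol.
[H2C2O4] = 0.001562 / 0.02550 L = 0.0613 M.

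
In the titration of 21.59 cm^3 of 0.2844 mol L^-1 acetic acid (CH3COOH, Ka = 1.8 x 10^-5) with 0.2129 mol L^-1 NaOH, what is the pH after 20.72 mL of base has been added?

5.15

Initial n(CH3COOH) = 0.2844 x 0.02159 = 0.006140 mol.
n(NaOH) added = 0.2129 x 0.02072 = 0.004411 mol, converting that many moles of CH3COOH to CH3COO-.
Remaining n(CH3COOH) = 0.001729 mol; n(CH3COO-) = 0.004411 mol.
By Henderson-Hasselbalch, pH = pKa + log([A^-]/[HA]) = 4.74 + log(0.004411/0.001729) = 4.74 + (+0.41) = 5.15.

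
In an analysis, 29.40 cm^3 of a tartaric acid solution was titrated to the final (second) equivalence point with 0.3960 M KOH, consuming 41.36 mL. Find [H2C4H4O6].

n(KOH) = 0.3960 x 0.04136 = 0.01638 mol.
At the final (second) equivalence point, 2 mol OH^- react per mol H2C4H4O6, so n(H2C4H4O6) = 0.01638 / 2 = 0.008189 mol.
[H2C4H4O6] = 0.008189 / 0.02940 L = 0.279 M.

0.279 M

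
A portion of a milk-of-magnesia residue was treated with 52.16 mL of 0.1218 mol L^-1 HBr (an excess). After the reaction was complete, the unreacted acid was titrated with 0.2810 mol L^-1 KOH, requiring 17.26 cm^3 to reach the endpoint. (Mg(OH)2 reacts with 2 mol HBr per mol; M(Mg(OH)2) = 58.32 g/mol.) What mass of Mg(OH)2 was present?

0.0438 g

Total n(HBr) added = 0.1218 x 0.05216 = 0.006353 mol.
n(KOH) used = 0.2810 x 0.01726 = 0.004850 mol, which equals the excess n(HBr).
So n(HBr) consumed by the sample = 0.006353 - 0.004850 = 0.001503 mol.
n(Mg(OH)2) = 0.001503 / 2 = 0.0007515 mol.
mass = 0.0007515 mol x 58.32 g/mol = 0.0438 g.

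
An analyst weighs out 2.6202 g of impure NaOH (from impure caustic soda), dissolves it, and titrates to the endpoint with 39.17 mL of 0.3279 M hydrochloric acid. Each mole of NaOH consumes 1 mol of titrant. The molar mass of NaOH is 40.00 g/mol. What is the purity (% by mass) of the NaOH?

n(HCl) = 0.3279 x 0.03917 = 0.01284 mol.
n(NaOH) = 0.01284 / 1 = 0.01284 mol.
mass of NaOH = 0.01284 x 40.00 = 0.5138 g.
% purity = 0.5138 / 2.6202 x 100 = 19.6%.

19.6%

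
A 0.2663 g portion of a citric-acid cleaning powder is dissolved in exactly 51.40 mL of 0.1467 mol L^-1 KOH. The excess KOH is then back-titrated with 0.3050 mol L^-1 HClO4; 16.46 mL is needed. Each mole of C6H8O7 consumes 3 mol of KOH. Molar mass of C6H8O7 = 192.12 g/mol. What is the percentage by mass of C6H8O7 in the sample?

Total n(KOH) added = 0.1467 x 0.05140 = 0.007540 mol.
n(HClO4) used = 0.3050 x 0.01646 = 0.005020 mol, which equals the excess n(KOH).
So n(KOH) consumed by the sample = 0.007540 - 0.005020 = 0.002520 mol.
n(C6H8O7) = 0.002520 / 3 = 0.0008400 mol.
mass C6H8O7 = 0.0008400 x 192.12 = 0.1614 g, so %C6H8O7 = 0.1614/0.2663 x 100 = 60.6%.

60.6%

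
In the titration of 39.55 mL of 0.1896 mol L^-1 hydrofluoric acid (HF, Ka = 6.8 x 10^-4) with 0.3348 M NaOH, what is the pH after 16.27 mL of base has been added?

Initial n(HF) = 0.1896 x 0.03955 = 0.007499 mol.
n(NaOH) added = 0.3348 x 0.01627 = 0.005447 mol, converting that many moles of HF to F-.
Remaining n(HF) = 0.002051 mol; n(F-) = 0.005447 mol.
By Henderson-Hasselbalch, pH = pKa + log([A^-]/[HA]) = 3.17 + log(0.005447/0.002051) = 3.17 + (+0.42) = 3.59.

3.59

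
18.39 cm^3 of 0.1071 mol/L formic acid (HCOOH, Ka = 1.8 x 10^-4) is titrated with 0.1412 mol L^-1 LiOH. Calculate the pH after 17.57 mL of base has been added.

12.15

n(acid) = 0.1071 x 0.01839 = 0.001970 mol; n(LiOH) added = 0.1412 x 0.01757 = 0.002481 mol.
Base is in excess by 0.002481 - 0.001970 = 0.0005113 mol in a total volume of 0.03596 L.
[OH^-] = 0.0005113/0.03596 = 0.01422 M, so pOH = 1.85 and pH = 14.00 - 1.85 = 12.15.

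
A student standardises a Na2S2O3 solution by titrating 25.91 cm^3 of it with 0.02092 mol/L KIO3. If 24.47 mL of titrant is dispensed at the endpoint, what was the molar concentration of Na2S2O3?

0.119 M

n(KIO3) = 0.02092 x 0.02447 = 0.0005119 mol.
From the balanced equation, 1 mol KIO3 reacts with 6 mol Na2S2O3, so n(Na2S2O3) = 0.0005119 x 6/1 = 0.003071 mol.
[Na2S2O3] = 0.003071 / 0.02591 L = 0.119 M.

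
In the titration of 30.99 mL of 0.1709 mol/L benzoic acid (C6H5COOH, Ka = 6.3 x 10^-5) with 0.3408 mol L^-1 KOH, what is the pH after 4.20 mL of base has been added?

3.77

Initial n(C6H5COOH) = 0.1709 x 0.03099 = 0.005296 mol.
n(KOH) added = 0.3408 x 0.004200 = 0.001431 mol, converting that many moles of C6H5COOH to C6H5COO-.
Remaining n(C6H5COOH) = 0.003865 mol; n(C6H5COO-) = 0.001431 mol.
By Henderson-Hasselbalch, pH = pKa + log([A^-]/[HA]) = 4.20 + log(0.001431/0.003865) = 4.20 + (-0.43) = 3.77.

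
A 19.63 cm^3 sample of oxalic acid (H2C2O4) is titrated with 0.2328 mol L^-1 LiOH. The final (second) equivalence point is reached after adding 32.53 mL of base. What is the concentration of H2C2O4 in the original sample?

n(LiOH) = 0.2328 x 0.03253 = 0.007573 mol.
At the final (second) equivalence point, 2 mol OH^- react per mol H2C2O4, so n(H2C2O4) = 0.007573 / 2 = 0.003786 mol.
[H2C2O4] = 0.003786 / 0.01963 L = 0.193 M.

0.193 M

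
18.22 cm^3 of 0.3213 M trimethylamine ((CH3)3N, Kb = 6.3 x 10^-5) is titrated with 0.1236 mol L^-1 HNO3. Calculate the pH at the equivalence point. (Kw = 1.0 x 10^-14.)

n((CH3)3N) = 0.3213 x 0.01822 = 0.005854 mol; V(HNO3) at equivalence = 0.005854/0.1236 = 0.04736 L.
At equivalence the base is fully converted to (CH3)3NH+; total volume = 0.06558 L, so [(CH3)3NH+] = 0.005854/0.06558 = 0.08926 M.
Ka((CH3)3NH+) = Kw/Kb = 1.0e-14 / 6.3 x 10^-5 = 1.59e-10.
[H^+] = sqrt(Ka x [(CH3)3NH+]) = sqrt(1.59e-10 x 0.08926) = 3.76e-6 M.
pH = -log(3.76e-6) = 5.42.

5.42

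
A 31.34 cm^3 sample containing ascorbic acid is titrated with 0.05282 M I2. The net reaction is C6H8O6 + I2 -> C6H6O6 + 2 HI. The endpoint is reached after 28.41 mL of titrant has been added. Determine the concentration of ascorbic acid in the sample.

0.0479 M

n(I2) = 0.05282 x 0.02841 = 0.001501 mol.
From the balanced equation, 1 mol I2 reacts with 1 mol ascorbic acid, so n(ascorbic acid) = 0.001501 x 1/1 = 0.001501 mol.
[ascorbic acid] = 0.001501 / 0.03134 L = 0.0479 M.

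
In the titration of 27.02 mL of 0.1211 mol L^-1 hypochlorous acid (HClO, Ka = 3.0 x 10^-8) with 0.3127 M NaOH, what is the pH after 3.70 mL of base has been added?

7.26

Initial n(HClO) = 0.1211 x 0.02702 = 0.003272 mol.
n(NaOH) added = 0.3127 x 0.003700 = 0.001157 mol, converting that many moles of HClO to ClO-.
Remaining n(HClO) = 0.002115 mol; n(ClO-) = 0.001157 mol.
By Henderson-Hasselbalch, pH = pKa + log([A^-]/[HA]) = 7.52 + log(0.001157/0.002115) = 7.52 + (-0.26) = 7.26.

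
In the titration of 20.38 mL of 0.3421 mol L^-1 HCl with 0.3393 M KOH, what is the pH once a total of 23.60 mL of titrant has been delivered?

n(acid) = 0.3421 x 0.02038 = 0.006972 mol; n(KOH) added = 0.3393 x 0.02360 = 0.008007 mol.
Base is in excess by 0.008007 - 0.006972 = 0.001035 mol in a total volume of 0.04398 L.
[OH^-] = 0.001035/0.04398 = 0.02354 M, so pOH = 1.63 and pH = 14.00 - 1.63 = 12.37.

12.37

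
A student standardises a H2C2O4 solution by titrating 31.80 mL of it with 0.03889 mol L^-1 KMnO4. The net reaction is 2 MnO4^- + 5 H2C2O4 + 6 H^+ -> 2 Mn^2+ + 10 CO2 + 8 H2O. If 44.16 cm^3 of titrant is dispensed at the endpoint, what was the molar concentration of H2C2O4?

n(KMnO4) = 0.03889 x 0.04416 = 0.001717 mol.
From the balanced equation, 2 mol KMnO4 reacts with 5 mol H2C2O4, so n(H2C2O4) = 0.001717 x 5/2 = 0.004293 mol.
[H2C2O4] = 0.004293 / 0.03180 L = 0.135 M.

0.135 M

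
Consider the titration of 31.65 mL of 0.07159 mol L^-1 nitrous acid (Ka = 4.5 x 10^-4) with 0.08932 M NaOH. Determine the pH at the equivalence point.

n(HNO2) = 0.07159 x 0.03165 = 0.002266 mol; V(NaOH) at equivalence = 0.002266/0.08932 = 0.02537 L.
At equivalence all the acid is converted to NO2-; total volume = 0.03165 + 0.02537 = 0.05702 L, so [NO2-] = 0.002266/0.05702 = 0.03974 M.
Kb = Kw/Ka = 1.0e-14 / 4.5 x 10^-4 = 2.22e-11.
[OH^-] = sqrt(Kb x [NO2-]) = sqrt(2.22e-11 x 0.03974) = 9.40e-7 M.
pOH = 6.03, so pH = 14.00 - 6.03 = 7.97.

7.97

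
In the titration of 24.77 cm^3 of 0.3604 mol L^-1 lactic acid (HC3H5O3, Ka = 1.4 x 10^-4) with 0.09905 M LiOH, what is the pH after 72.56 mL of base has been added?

4.47

Initial n(HC3H5O3) = 0.3604 x 0.02477 = 0.008927 mol.
n(LiOH) added = 0.09905 x 0.07256 = 0.007187 mol, converting that many moles of HC3H5O3 to C3H5O3-.
Remaining n(HC3H5O3) = 0.001740 mol; n(C3H5O3-) = 0.007187 mol.
By Henderson-Hasselbalch, pH = pKa + log([A^-]/[HA]) = 3.85 + log(0.007187/0.001740) = 3.85 + (+0.62) = 4.47.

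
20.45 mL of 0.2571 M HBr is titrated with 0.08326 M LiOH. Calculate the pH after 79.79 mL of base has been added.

n(acid) = 0.2571 x 0.02045 = 0.005258 mol; n(LiOH) added = 0.08326 x 0.07979 = 0.006643 mol.
Base is in excess by 0.006643 - 0.005258 = 0.001386 mol in a total volume of 0.1002 L.
[OH^-] = 0.001386/0.1002 = 0.01382 M, so pOH = 1.86 and pH = 14.00 - 1.86 = 12.14.

12.14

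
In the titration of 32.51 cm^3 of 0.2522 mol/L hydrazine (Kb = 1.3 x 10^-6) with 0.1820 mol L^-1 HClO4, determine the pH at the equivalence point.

4.54

n(N2H4) = 0.2522 x 0.03251 = 0.008199 mol; V(HClO4) at equivalence = 0.008199/0.1820 = 0.04505 L.
At equivalence the base is fully converted to N2H5+; total volume = 0.07756 L, so [N2H5+] = 0.008199/0.07756 = 0.1057 M.
Ka(N2H5+) = Kw/Kb = 1.0e-14 / 1.3 x 10^-6 = 7.69e-9.
[H^+] = sqrt(Ka x [N2H5+]) = sqrt(7.69e-9 x 0.1057) = 2.85e-5 M.
pH = -log(2.85e-5) = 4.54.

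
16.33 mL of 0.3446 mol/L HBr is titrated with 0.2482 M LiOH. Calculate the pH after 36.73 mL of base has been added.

n(acid) = 0.3446 x 0.01633 = 0.005627 mol; n(LiOH) added = 0.2482 x 0.03673 = 0.009116 mol.
Base is in excess by 0.009116 - 0.005627 = 0.003489 mol in a total volume of 0.05306 L.
[OH^-] = 0.003489/0.05306 = 0.06576 M, so pOH = 1.18 and pH = 14.00 - 1.18 = 12.82.

12.82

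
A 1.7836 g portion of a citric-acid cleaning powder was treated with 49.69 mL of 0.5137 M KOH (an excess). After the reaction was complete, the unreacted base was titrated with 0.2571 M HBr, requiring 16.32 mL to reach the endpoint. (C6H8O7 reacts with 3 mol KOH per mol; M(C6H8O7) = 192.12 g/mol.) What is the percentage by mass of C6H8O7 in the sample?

76.6%

Total n(KOH) added = 0.5137 x 0.04969 = 0.02553 mol.
n(HBr) used = 0.2571 x 0.01632 = 0.004196 mol, which equals the excess n(KOH).
So n(KOH) consumed by the sample = 0.02553 - 0.004196 = 0.02133 mol.
n(C6H8O7) = 0.02133 / 3 = 0.007110 mol.
mass C6H8O7 = 0.007110 x 192.12 = 1.366 g, so %C6H8O7 = 1.366/1.7836 x 100 = 76.6%.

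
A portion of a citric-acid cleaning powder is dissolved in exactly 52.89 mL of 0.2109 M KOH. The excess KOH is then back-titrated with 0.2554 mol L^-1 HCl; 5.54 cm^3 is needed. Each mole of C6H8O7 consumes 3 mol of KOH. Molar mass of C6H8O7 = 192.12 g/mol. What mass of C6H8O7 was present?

Total n(KOH) added = 0.2109 x 0.05289 = 0.01115 mol.
n(HCl) used = 0.2554 x 0.005540 = 0.001415 mol, which equals the excess n(KOH).
So n(KOH) consumed by the sample = 0.01115 - 0.001415 = 0.009740 mol.
n(C6H8O7) = 0.009740 / 3 = 0.003247 mol.
mass = 0.003247 mol x 192.12 g/mol = 0.624 g.

0.624 g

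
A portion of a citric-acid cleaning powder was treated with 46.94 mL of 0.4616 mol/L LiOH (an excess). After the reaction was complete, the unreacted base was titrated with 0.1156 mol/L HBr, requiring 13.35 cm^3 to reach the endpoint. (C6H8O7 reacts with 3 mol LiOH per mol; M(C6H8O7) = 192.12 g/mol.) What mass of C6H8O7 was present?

Total n(LiOH) added = 0.4616 x 0.04694 = 0.02167 mol.
n(HBr) used = 0.1156 x 0.01335 = 0.001543 mol, which equals the excess n(LiOH).
So n(LiOH) consumed by the sample = 0.02167 - 0.001543 = 0.02012 mol.
n(C6H8O7) = 0.02012 / 3 = 0.006708 mol.
mass = 0.006708 mol x 192.12 g/mol = 1.29 g.

1.29 g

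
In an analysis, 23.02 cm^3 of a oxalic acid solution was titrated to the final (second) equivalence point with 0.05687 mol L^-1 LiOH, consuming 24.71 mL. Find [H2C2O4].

n(LiOH) = 0.05687 x 0.02471 = 0.001405 mol.
At the final (second) equivalence point, 2 mol OH^- react per mol H2C2O4, so n(H2C2O4) = 0.001405 / 2 = 0.0007026 mol.
[H2C2O4] = 0.0007026 / 0.02302 L = 0.0305 M.

0.0305 M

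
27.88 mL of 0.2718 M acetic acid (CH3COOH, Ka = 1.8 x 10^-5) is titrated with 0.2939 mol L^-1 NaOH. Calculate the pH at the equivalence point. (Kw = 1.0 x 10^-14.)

8.95

n(CH3COOH) = 0.2718 x 0.02788 = 0.007578 mol; V(NaOH) at equivalence = 0.007578/0.2939 = 0.02578 L.
At equivalence all the acid is converted to CH3COO-; total volume = 0.02788 + 0.02578 = 0.05366 L, so [CH3COO-] = 0.007578/0.05366 = 0.1412 M.
Kb = Kw/Ka = 1.0e-14 / 1.8 x 10^-5 = 5.56e-10.
[OH^-] = sqrt(Kb x [CH3COO-]) = sqrt(5.56e-10 x 0.1412) = 8.86e-6 M.
pOH = 5.05, so pH = 14.00 - 5.05 = 8.95.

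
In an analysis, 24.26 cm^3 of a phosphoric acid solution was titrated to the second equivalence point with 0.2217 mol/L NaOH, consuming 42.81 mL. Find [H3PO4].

0.196 M

n(NaOH) = 0.2217 x 0.04281 = 0.009491 mol.
At the second equivalence point, 2 mol OH^- react per mol H3PO4, so n(H3PO4) = 0.009491 / 2 = 0.004745 mol.
[H3PO4] = 0.004745 / 0.02426 L = 0.196 M.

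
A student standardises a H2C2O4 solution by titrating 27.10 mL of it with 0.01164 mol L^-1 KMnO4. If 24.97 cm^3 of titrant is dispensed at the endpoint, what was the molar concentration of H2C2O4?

0.0268 M

n(KMnO4) = 0.01164 x 0.02497 = 0.0002907 mol.
From the balanced equation, 2 mol KMnO4 reacts with 5 mol H2C2O4, so n(H2C2O4) = 0.0002907 x 5/2 = 0.0007266 mol.
[H2C2O4] = 0.0007266 / 0.02710 L = 0.0268 M.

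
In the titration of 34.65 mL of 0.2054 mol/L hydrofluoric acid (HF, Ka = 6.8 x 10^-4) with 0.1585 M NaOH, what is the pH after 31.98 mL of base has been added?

3.56

Initial n(HF) = 0.2054 x 0.03465 = 0.007117 mol.
n(NaOH) added = 0.1585 x 0.03198 = 0.005069 mol, converting that many moles of HF to F-.
Remaining n(HF) = 0.002048 mol; n(F-) = 0.005069 mol.
By Henderson-Hasselbalch, pH = pKa + log([A^-]/[HA]) = 3.17 + log(0.005069/0.002048) = 3.17 + (+0.39) = 3.56.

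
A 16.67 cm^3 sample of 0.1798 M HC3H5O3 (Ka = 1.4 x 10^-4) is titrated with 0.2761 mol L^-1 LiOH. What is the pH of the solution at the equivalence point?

8.45

n(HC3H5O3) = 0.1798 x 0.01667 = 0.002997 mol; V(LiOH) at equivalence = 0.002997/0.2761 = 0.01086 L.
At equivalence all the acid is converted to C3H5O3-; total volume = 0.01667 + 0.01086 = 0.02753 L, so [C3H5O3-] = 0.002997/0.02753 = 0.1089 M.
Kb = Kw/Ka = 1.0e-14 / 1.4 x 10^-4 = 7.14e-11.
[OH^-] = sqrt(Kb x [C3H5O3-]) = sqrt(7.14e-11 x 0.1089) = 2.79e-6 M.
pOH = 5.55, so pH = 14.00 - 5.55 = 8.45.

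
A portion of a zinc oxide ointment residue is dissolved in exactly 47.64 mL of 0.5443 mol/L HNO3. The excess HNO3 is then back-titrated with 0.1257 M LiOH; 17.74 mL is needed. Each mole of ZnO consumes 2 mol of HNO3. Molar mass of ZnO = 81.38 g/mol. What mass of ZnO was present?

0.964 g

Total n(HNO3) added = 0.5443 x 0.04764 = 0.02593 mol.
n(LiOH) used = 0.1257 x 0.01774 = 0.002230 mol, which equals the excess n(HNO3).
So n(HNO3) consumed by the sample = 0.02593 - 0.002230 = 0.02370 mol.
n(ZnO) = 0.02370 / 2 = 0.01185 mol.
mass = 0.01185 mol x 81.38 g/mol = 0.964 g.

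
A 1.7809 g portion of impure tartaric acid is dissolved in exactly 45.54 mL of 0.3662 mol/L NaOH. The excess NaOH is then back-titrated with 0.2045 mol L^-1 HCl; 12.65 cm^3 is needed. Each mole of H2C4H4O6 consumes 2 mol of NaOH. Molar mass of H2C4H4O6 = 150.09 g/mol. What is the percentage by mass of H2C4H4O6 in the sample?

59.4%

Total n(NaOH) added = 0.3662 x 0.04554 = 0.01668 mol.
n(HCl) used = 0.2045 x 0.01265 = 0.002587 mol, which equals the excess n(NaOH).
So n(NaOH) consumed by the sample = 0.01668 - 0.002587 = 0.01409 mol.
n(H2C4H4O6) = 0.01409 / 2 = 0.007045 mol.
mass H2C4H4O6 = 0.007045 x 150.09 = 1.057 g, so %H2C4H4O6 = 1.057/1.7809 x 100 = 59.4%.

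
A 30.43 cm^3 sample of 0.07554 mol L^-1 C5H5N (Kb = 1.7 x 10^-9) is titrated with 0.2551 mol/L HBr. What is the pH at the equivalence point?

3.23

n(C5H5N) = 0.07554 x 0.03043 = 0.002299 mol; V(HBr) at equivalence = 0.002299/0.2551 = 0.009011 L.
At equivalence the base is fully converted to C5H5NH+; total volume = 0.03944 L, so [C5H5NH+] = 0.002299/0.03944 = 0.05828 M.
Ka(C5H5NH+) = Kw/Kb = 1.0e-14 / 1.7 x 10^-9 = 5.88e-6.
[H^+] = sqrt(Ka x [C5H5NH+]) = sqrt(5.88e-6 x 0.05828) = 0.000586 M.
pH = -log(0.000586) = 3.23.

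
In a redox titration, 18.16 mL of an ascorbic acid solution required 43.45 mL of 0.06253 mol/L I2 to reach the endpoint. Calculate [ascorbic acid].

0.150 M

n(I2) = 0.06253 x 0.04345 = 0.002717 mol.
From the balanced equation, 1 mol I2 reacts with 1 mol ascorbic acid, so n(ascorbic acid) = 0.002717 x 1/1 = 0.002717 mol.
[ascorbic acid] = 0.002717 / 0.01816 L = 0.150 M.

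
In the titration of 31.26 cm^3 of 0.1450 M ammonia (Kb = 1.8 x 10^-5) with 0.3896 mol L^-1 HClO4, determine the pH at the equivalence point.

5.12

n(NH3) = 0.1450 x 0.03126 = 0.004533 mol; V(HClO4) at equivalence = 0.004533/0.3896 = 0.01163 L.
At equivalence the base is fully converted to NH4+; total volume = 0.04289 L, so [NH4+] = 0.004533/0.04289 = 0.1057 M.
Ka(NH4+) = Kw/Kb = 1.0e-14 / 1.8 x 10^-5 = 5.56e-10.
[H^+] = sqrt(Ka x [NH4+]) = sqrt(5.56e-10 x 0.1057) = 7.66e-6 M.
pH = -log(7.66e-6) = 5.12.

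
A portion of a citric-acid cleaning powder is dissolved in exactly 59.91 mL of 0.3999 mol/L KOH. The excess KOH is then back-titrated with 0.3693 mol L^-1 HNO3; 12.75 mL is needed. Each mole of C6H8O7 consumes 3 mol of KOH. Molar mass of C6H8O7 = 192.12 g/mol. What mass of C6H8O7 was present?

Total n(KOH) added = 0.3999 x 0.05991 = 0.02396 mol.
n(HNO3) used = 0.3693 x 0.01275 = 0.004709 mol, which equals the excess n(KOH).
So n(KOH) consumed by the sample = 0.02396 - 0.004709 = 0.01925 mol.
n(C6H8O7) = 0.01925 / 3 = 0.006416 mol.
mass = 0.006416 mol x 192.12 g/mol = 1.23 g.

1.23 g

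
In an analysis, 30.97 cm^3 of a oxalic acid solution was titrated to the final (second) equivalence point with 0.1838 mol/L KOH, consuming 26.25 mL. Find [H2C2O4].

n(KOH) = 0.1838 x 0.02625 = 0.004825 mol.
At the final (second) equivalence point, 2 mol OH^- react per mol H2C2O4, so n(H2C2O4) = 0.004825 / 2 = 0.002412 mol.
[H2C2O4] = 0.002412 / 0.03097 L = 0.0779 M.

0.0779 M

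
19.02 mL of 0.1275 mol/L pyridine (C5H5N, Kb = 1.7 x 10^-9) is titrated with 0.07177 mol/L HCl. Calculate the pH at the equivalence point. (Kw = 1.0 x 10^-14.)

3.28

n(C5H5N) = 0.1275 x 0.01902 = 0.002425 mol; V(HCl) at equivalence = 0.002425/0.07177 = 0.03379 L.
At equivalence the base is fully converted to C5H5NH+; total volume = 0.05281 L, so [C5H5NH+] = 0.002425/0.05281 = 0.04592 M.
Ka(C5H5NH+) = Kw/Kb = 1.0e-14 / 1.7 x 10^-9 = 5.88e-6.
[H^+] = sqrt(Ka x [C5H5NH+]) = sqrt(5.88e-6 x 0.04592) = 0.000520 M.
pH = -log(0.000520) = 3.28.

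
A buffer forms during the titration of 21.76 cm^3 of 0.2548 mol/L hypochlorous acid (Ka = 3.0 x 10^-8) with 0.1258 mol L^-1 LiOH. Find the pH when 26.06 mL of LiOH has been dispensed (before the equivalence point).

Initial n(HClO) = 0.2548 x 0.02176 = 0.005544 mol.
n(LiOH) added = 0.1258 x 0.02606 = 0.003278 mol, converting that many moles of HClO to ClO-.
Remaining n(HClO) = 0.002266 mol; n(ClO-) = 0.003278 mol.
By Henderson-Hasselbalch, pH = pKa + log([A^-]/[HA]) = 7.52 + log(0.003278/0.002266) = 7.52 + (+0.16) = 7.68.

7.68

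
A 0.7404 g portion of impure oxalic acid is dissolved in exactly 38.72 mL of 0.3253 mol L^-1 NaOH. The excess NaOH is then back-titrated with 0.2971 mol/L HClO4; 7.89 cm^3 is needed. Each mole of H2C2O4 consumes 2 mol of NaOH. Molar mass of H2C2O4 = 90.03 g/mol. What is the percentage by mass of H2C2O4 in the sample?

62.3%

Total n(NaOH) added = 0.3253 x 0.03872 = 0.01260 mol.
n(HClO4) used = 0.2971 x 0.007890 = 0.002344 mol, which equals the excess n(NaOH).
So n(NaOH) consumed by the sample = 0.01260 - 0.002344 = 0.01025 mol.
n(H2C2O4) = 0.01025 / 2 = 0.005126 mol.
mass H2C2O4 = 0.005126 x 90.03 = 0.4615 g, so %H2C2O4 = 0.4615/0.7404 x 100 = 62.3%.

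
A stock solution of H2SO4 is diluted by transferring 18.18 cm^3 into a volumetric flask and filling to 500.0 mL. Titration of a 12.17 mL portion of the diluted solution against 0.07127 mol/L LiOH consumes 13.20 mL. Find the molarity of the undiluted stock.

1.06 M

n(LiOH) = 0.07127 x 0.01320 = 0.0009408 mol.
n(H2SO4) in the aliquot = 0.0009408 x 1/2 = 0.0004704 mol.
[diluted H2SO4] = 0.0004704 / 0.01217 = 0.03865 M.
Dilution factor = 500.0/18.18 = 27.50, so [stock] = 0.03865 x 27.50 = 1.06 M.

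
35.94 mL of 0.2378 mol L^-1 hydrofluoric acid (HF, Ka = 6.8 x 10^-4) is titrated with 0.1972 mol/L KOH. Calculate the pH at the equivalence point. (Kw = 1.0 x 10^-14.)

8.10

n(HF) = 0.2378 x 0.03594 = 0.008547 mol; V(KOH) at equivalence = 0.008547/0.1972 = 0.04334 L.
At equivalence all the acid is converted to F-; total volume = 0.03594 + 0.04334 = 0.07928 L, so [F-] = 0.008547/0.07928 = 0.1078 M.
Kb = Kw/Ka = 1.0e-14 / 6.8 x 10^-4 = 1.47e-11.
[OH^-] = sqrt(Kb x [F-]) = sqrt(1.47e-11 x 0.1078) = 1.26e-6 M.
pOH = 5.90, so pH = 14.00 - 5.90 = 8.10.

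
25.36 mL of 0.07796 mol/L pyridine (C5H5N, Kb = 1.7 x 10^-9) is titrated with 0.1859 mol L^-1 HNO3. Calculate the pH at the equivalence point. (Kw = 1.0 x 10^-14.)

3.25

n(C5H5N) = 0.07796 x 0.02536 = 0.001977 mol; V(HNO3) at equivalence = 0.001977/0.1859 = 0.01064 L.
At equivalence the base is fully converted to C5H5NH+; total volume = 0.03600 L, so [C5H5NH+] = 0.001977/0.03600 = 0.05493 M.
Ka(C5H5NH+) = Kw/Kb = 1.0e-14 / 1.7 x 10^-9 = 5.88e-6.
[H^+] = sqrt(Ka x [C5H5NH+]) = sqrt(5.88e-6 x 0.05493) = 0.000568 M.
pH = -log(0.000568) = 3.25.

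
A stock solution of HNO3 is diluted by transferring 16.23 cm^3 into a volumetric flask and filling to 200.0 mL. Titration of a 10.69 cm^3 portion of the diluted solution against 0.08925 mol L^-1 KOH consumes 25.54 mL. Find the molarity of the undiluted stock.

2.63 M

n(KOH) = 0.08925 x 0.02554 = 0.002279 mol.
n(HNO3) in the aliquot = 0.002279 mol.
[diluted HNO3] = 0.002279 / 0.01069 = 0.2132 M.
Dilution factor = 200.0/16.23 = 12.32, so [stock] = 0.2132 x 12.32 = 2.63 M.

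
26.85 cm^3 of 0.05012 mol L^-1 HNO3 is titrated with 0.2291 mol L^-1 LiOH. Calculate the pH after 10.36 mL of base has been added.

n(acid) = 0.05012 x 0.02685 = 0.001346 mol; n(LiOH) added = 0.2291 x 0.01036 = 0.002373 mol.
Base is in excess by 0.002373 - 0.001346 = 0.001028 mol in a total volume of 0.03721 L.
[OH^-] = 0.001028/0.03721 = 0.02762 M, so pOH = 1.56 and pH = 14.00 - 1.56 = 12.44.

12.44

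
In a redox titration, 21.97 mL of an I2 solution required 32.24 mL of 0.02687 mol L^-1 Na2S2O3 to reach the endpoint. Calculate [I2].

0.0197 M

n(Na2S2O3) = 0.02687 x 0.03224 = 0.0008663 mol.
From the balanced equation, 2 mol Na2S2O3 reacts with 1 mol I2, so n(I2) = 0.0008663 x 1/2 = 0.0004331 mol.
[I2] = 0.0004331 / 0.02197 L = 0.0197 M.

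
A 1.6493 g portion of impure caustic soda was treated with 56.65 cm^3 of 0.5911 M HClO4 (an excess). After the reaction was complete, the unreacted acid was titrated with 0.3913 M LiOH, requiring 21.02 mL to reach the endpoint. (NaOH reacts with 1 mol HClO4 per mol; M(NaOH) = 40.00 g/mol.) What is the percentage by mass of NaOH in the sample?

Total n(HClO4) added = 0.5911 x 0.05665 = 0.03349 mol.
n(LiOH) used = 0.3913 x 0.02102 = 0.008225 mol, which equals the excess n(HClO4).
So n(HClO4) consumed by the sample = 0.03349 - 0.008225 = 0.02526 mol.
n(NaOH) = 0.02526 / 1 = 0.02526 mol.
mass NaOH = 0.02526 x 40.00 = 1.010 g, so %NaOH = 1.010/1.6493 x 100 = 61.3%.

61.3%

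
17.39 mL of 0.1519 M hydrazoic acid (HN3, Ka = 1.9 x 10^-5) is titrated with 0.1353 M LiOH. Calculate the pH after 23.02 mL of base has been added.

12.07

n(acid) = 0.1519 x 0.01739 = 0.002642 mol; n(LiOH) added = 0.1353 x 0.02302 = 0.003115 mol.
Base is in excess by 0.003115 - 0.002642 = 0.0004731 mol in a total volume of 0.04041 L.
[OH^-] = 0.0004731/0.04041 = 0.01171 M, so pOH = 1.93 and pH = 14.00 - 1.93 = 12.07.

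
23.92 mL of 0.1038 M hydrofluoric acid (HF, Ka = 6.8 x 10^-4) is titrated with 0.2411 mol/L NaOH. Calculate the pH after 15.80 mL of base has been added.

n(acid) = 0.1038 x 0.02392 = 0.002483 mol; n(NaOH) added = 0.2411 x 0.01580 = 0.003809 mol.
Base is in excess by 0.003809 - 0.002483 = 0.001326 mol in a total volume of 0.03972 L.
[OH^-] = 0.001326/0.03972 = 0.03340 M, so pOH = 1.48 and pH = 14.00 - 1.48 = 12.52.

12.52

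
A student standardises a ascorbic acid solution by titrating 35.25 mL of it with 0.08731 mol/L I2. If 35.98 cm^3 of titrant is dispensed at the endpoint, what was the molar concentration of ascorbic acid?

n(I2) = 0.08731 x 0.03598 = 0.003141 mol.
From the balanced equation, 1 mol I2 reacts with 1 mol ascorbic acid, so n(ascorbic acid) = 0.003141 x 1/1 = 0.003141 mol.
[ascorbic acid] = 0.003141 / 0.03525 L = 0.0891 M.

0.0891 M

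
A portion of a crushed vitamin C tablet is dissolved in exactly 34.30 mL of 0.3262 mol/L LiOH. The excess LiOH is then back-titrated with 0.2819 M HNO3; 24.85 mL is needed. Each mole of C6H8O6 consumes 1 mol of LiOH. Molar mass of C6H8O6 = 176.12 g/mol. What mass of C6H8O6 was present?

0.737 g

Total n(LiOH) added = 0.3262 x 0.03430 = 0.01119 mol.
n(HNO3) used = 0.2819 x 0.02485 = 0.007005 mol, which equals the excess n(LiOH).
So n(LiOH) consumed by the sample = 0.01119 - 0.007005 = 0.004183 mol.
n(C6H8O6) = 0.004183 / 1 = 0.004183 mol.
mass = 0.004183 mol x 176.12 g/mol = 0.737 g.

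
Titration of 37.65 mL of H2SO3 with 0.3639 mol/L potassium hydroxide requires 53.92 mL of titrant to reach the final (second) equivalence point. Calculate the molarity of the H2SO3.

0.261 M

n(KOH) = 0.3639 x 0.05392 = 0.01962 mol.
At the final (second) equivalence point, 2 mol OH^- react per mol H2SO3, so n(H2SO3) = 0.01962 / 2 = 0.009811 mol.
[H2SO3] = 0.009811 / 0.03765 L = 0.261 M.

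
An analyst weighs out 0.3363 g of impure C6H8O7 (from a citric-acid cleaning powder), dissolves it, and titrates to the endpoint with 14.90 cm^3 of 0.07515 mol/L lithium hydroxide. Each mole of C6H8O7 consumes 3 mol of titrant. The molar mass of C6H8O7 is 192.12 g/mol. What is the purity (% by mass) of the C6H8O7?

21.3%

n(LiOH) = 0.07515 x 0.01490 = 0.001120 mol.
n(C6H8O7) = 0.001120 / 3 = 0.0003732 mol.
mass of C6H8O7 = 0.0003732 x 192.12 = 0.07171 g.
% purity = 0.07171 / 0.3363 x 100 = 21.3%.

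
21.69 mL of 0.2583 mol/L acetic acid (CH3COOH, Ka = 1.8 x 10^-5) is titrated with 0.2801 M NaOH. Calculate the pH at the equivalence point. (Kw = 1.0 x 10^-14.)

8.94

n(CH3COOH) = 0.2583 x 0.02169 = 0.005603 mol; V(NaOH) at equivalence = 0.005603/0.2801 = 0.02000 L.
At equivalence all the acid is converted to CH3COO-; total volume = 0.02169 + 0.02000 = 0.04169 L, so [CH3COO-] = 0.005603/0.04169 = 0.1344 M.
Kb = Kw/Ka = 1.0e-14 / 1.8 x 10^-5 = 5.56e-10.
[OH^-] = sqrt(Kb x [CH3COO-]) = sqrt(5.56e-10 x 0.1344) = 8.64e-6 M.
pOH = 5.06, so pH = 14.00 - 5.06 = 8.94.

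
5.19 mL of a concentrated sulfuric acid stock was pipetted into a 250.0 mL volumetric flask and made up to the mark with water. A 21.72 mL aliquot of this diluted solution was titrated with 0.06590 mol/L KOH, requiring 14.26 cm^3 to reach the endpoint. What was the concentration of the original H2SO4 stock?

1.04 M

n(KOH) = 0.06590 x 0.01426 = 0.0009397 mol.
n(H2SO4) in the aliquot = 0.0009397 x 1/2 = 0.0004699 mol.
[diluted H2SO4] = 0.0004699 / 0.02172 = 0.02163 M.
Dilution factor = 250.0/5.190 = 48.17, so [stock] = 0.02163 x 48.17 = 1.04 M.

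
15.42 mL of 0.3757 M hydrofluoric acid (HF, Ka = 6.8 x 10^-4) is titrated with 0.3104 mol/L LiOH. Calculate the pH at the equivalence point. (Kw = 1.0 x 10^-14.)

8.20

n(HF) = 0.3757 x 0.01542 = 0.005793 mol; V(LiOH) at equivalence = 0.005793/0.3104 = 0.01866 L.
At equivalence all the acid is converted to F-; total volume = 0.01542 + 0.01866 = 0.03408 L, so [F-] = 0.005793/0.03408 = 0.1700 M.
Kb = Kw/Ka = 1.0e-14 / 6.8 x 10^-4 = 1.47e-11.
[OH^-] = sqrt(Kb x [F-]) = sqrt(1.47e-11 x 0.1700) = 1.58e-6 M.
pOH = 5.80, so pH = 14.00 - 5.80 = 8.20.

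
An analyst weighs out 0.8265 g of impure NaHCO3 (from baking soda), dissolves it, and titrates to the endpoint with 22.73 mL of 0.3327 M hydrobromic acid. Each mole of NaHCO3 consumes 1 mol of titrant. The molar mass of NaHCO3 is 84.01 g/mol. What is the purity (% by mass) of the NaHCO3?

n(HBr) = 0.3327 x 0.02273 = 0.007562 mol.
n(NaHCO3) = 0.007562 / 1 = 0.007562 mol.
mass of NaHCO3 = 0.007562 x 84.01 = 0.6353 g.
% purity = 0.6353 / 0.8265 x 100 = 76.9%.

76.9%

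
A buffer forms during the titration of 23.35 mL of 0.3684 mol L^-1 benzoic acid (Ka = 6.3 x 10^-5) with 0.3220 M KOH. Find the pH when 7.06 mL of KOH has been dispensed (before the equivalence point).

Initial n(C6H5COOH) = 0.3684 x 0.02335 = 0.008602 mol.
n(KOH) added = 0.3220 x 0.007060 = 0.002273 mol, converting that many moles of C6H5COOH to C6H5COO-.
Remaining n(C6H5COOH) = 0.006329 mol; n(C6H5COO-) = 0.002273 mol.
By Henderson-Hasselbalch, pH = pKa + log([A^-]/[HA]) = 4.20 + log(0.002273/0.006329) = 4.20 + (-0.44) = 3.76.

3.76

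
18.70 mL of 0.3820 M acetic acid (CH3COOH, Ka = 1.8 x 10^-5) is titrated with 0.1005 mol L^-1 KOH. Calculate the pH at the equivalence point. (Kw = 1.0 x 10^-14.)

8.82

n(CH3COOH) = 0.3820 x 0.01870 = 0.007143 mol; V(KOH) at equivalence = 0.007143/0.1005 = 0.07108 L.
At equivalence all the acid is converted to CH3COO-; total volume = 0.01870 + 0.07108 = 0.08978 L, so [CH3COO-] = 0.007143/0.08978 = 0.07957 M.
Kb = Kw/Ka = 1.0e-14 / 1.8 x 10^-5 = 5.56e-10.
[OH^-] = sqrt(Kb x [CH3COO-]) = sqrt(5.56e-10 x 0.07957) = 6.65e-6 M.
pOH = 5.18, so pH = 14.00 - 5.18 = 8.82.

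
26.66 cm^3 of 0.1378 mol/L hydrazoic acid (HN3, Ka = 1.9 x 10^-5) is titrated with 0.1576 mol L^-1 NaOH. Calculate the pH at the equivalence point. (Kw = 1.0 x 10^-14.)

n(HN3) = 0.1378 x 0.02666 = 0.003674 mol; V(NaOH) at equivalence = 0.003674/0.1576 = 0.02331 L.
At equivalence all the acid is converted to N3-; total volume = 0.02666 + 0.02331 = 0.04997 L, so [N3-] = 0.003674/0.04997 = 0.07352 M.
Kb = Kw/Ka = 1.0e-14 / 1.9 x 10^-5 = 5.26e-10.
[OH^-] = sqrt(Kb x [N3-]) = sqrt(5.26e-10 x 0.07352) = 6.22e-6 M.
pOH = 5.21, so pH = 14.00 - 5.21 = 8.79.

8.79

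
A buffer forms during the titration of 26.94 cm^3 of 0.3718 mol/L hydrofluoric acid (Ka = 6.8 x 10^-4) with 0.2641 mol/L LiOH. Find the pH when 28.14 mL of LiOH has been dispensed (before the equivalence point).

Initial n(HF) = 0.3718 x 0.02694 = 0.01002 mol.
n(LiOH) added = 0.2641 x 0.02814 = 0.007432 mol, converting that many moles of HF to F-.
Remaining n(HF) = 0.002585 mol; n(F-) = 0.007432 mol.
By Henderson-Hasselbalch, pH = pKa + log([A^-]/[HA]) = 3.17 + log(0.007432/0.002585) = 3.17 + (+0.46) = 3.63.

3.63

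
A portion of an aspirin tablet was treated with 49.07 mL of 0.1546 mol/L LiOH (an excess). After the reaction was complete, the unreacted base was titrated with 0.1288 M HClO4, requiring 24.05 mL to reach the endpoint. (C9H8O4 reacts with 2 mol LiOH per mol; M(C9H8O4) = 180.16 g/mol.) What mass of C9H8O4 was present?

Total n(LiOH) added = 0.1546 x 0.04907 = 0.007586 mol.
n(HClO4) used = 0.1288 x 0.02405 = 0.003098 mol, which equals the excess n(LiOH).
So n(LiOH) consumed by the sample = 0.007586 - 0.003098 = 0.004489 mol.
n(C9H8O4) = 0.004489 / 2 = 0.002244 mol.
mass = 0.002244 mol x 180.16 g/mol = 0.404 g.

0.404 g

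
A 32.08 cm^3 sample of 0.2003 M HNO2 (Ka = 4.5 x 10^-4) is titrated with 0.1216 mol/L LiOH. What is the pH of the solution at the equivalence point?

8.11

n(HNO2) = 0.2003 x 0.03208 = 0.006426 mol; V(LiOH) at equivalence = 0.006426/0.1216 = 0.05284 L.
At equivalence all the acid is converted to NO2-; total volume = 0.03208 + 0.05284 = 0.08492 L, so [NO2-] = 0.006426/0.08492 = 0.07566 M.
Kb = Kw/Ka = 1.0e-14 / 4.5 x 10^-4 = 2.22e-11.
[OH^-] = sqrt(Kb x [NO2-]) = sqrt(2.22e-11 x 0.07566) = 1.30e-6 M.
pOH = 5.89, so pH = 14.00 - 5.89 = 8.11.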